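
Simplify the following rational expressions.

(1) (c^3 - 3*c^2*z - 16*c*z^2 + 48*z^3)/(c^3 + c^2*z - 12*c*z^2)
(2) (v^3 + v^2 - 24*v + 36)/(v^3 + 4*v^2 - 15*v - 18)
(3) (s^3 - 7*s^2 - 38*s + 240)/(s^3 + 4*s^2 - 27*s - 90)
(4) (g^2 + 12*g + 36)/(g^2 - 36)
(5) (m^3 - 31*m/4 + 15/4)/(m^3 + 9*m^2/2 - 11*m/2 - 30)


(1) = (c - 4*z)/c
(2) = (v - 2)/(v + 1)
(3) = (s - 8)/(s + 3)
(4) = (g + 6)/(g - 6)
(5) = (2*m - 1)/(2*m + 8)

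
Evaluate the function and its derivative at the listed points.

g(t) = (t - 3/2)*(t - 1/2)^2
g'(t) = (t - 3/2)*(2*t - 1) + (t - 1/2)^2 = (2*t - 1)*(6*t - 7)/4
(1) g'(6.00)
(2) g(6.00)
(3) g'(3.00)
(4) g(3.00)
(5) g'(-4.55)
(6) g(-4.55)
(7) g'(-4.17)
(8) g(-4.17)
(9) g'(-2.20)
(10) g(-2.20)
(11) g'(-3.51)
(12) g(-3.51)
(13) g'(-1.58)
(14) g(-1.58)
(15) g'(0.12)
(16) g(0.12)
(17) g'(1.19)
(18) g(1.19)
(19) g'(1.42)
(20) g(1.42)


(1) = 79.75
(2) = 136.12
(3) = 13.75
(4) = 9.38
(5) = 86.61
(6) = -154.29
(7) = 74.77
(8) = -123.66
(9) = 27.27
(10) = -26.97
(11) = 56.26
(12) = -80.56
(13) = 17.14
(14) = -13.33
(15) = 1.19
(16) = -0.20
(17) = 0.05
(18) = -0.15
(19) = 0.70
(20) = -0.07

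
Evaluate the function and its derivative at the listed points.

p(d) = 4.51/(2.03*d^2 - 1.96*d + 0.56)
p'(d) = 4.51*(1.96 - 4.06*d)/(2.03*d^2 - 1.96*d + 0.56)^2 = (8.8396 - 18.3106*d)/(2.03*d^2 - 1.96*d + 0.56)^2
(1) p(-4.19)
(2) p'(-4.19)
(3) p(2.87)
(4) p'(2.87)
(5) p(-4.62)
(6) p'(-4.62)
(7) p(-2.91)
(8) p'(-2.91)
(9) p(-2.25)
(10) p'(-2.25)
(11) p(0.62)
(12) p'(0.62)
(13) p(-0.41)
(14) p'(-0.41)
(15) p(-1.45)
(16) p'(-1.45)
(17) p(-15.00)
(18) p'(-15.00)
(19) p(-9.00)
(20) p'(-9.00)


(1) = 0.10
(2) = 0.04
(3) = 0.39
(4) = -0.32
(5) = 0.09
(6) = 0.03
(7) = 0.19
(8) = 0.11
(9) = 0.30
(10) = 0.22
(11) = 36.04
(12) = -160.49
(13) = 2.65
(14) = 5.62
(15) = 0.59
(16) = 0.60
(17) = 0.01
(18) = 0.00
(19) = 0.02
(20) = 0.01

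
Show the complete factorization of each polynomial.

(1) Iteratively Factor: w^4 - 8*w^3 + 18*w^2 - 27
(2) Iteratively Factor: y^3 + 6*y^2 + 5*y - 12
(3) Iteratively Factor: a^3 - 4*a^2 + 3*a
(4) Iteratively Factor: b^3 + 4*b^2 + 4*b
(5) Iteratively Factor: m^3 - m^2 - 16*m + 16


(1) = (w - 3)*(w^3 - 5*w^2 + 3*w + 9) = (w - 3)*(w + 1)*(w^2 - 6*w + 9) = (w - 3)^2*(w + 1)*(w - 3)
(2) = (y + 4)*(y^2 + 2*y - 3) = (y + 3)*(y + 4)*(y - 1)
(3) = (a)*(a^2 - 4*a + 3) = a*(a - 1)*(a - 3)
(4) = (b)*(b^2 + 4*b + 4) = b*(b + 2)*(b + 2)
(5) = (m - 1)*(m^2 - 16) = (m - 4)*(m - 1)*(m + 4)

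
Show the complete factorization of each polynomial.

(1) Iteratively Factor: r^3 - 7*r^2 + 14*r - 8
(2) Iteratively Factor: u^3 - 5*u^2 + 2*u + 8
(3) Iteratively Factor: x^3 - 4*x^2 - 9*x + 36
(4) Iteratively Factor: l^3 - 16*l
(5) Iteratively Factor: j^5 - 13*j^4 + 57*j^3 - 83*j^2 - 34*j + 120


(1) = (r - 4)*(r^2 - 3*r + 2) = (r - 4)*(r - 2)*(r - 1)
(2) = (u + 1)*(u^2 - 6*u + 8) = (u - 4)*(u + 1)*(u - 2)
(3) = (x + 3)*(x^2 - 7*x + 12) = (x - 4)*(x + 3)*(x - 3)
(4) = (l - 4)*(l^2 + 4*l) = (l - 4)*(l + 4)*(l)
(5) = (j - 4)*(j^4 - 9*j^3 + 21*j^2 + j - 30) = (j - 4)*(j - 2)*(j^3 - 7*j^2 + 7*j + 15) = (j - 5)*(j - 4)*(j - 2)*(j^2 - 2*j - 3) = (j - 5)*(j - 4)*(j - 2)*(j + 1)*(j - 3)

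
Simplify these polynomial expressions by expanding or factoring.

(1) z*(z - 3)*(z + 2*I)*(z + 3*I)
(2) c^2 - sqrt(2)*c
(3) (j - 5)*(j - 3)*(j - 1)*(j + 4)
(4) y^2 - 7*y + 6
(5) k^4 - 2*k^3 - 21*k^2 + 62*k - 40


(1) = z^4 - 3*z^3 + 5*I*z^3 - 6*z^2 - 15*I*z^2 + 18*z
(2) = c*(c - sqrt(2))
(3) = j^4 - 5*j^3 - 13*j^2 + 77*j - 60
(4) = (y - 6)*(y - 1)
(5) = (k - 4)*(k - 2)*(k - 1)*(k + 5)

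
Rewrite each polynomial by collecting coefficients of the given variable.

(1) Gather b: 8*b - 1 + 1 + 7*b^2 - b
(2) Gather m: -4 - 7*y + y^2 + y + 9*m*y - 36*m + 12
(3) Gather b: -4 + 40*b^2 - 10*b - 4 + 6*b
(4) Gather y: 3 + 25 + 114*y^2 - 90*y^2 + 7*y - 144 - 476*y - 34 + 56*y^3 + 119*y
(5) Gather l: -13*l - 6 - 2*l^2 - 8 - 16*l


(1) = 7*b^2 + 7*b
(2) = m*(9*y - 36) + y^2 - 6*y + 8
(3) = 40*b^2 - 4*b - 8
(4) = 56*y^3 + 24*y^2 - 350*y - 150
(5) = -2*l^2 - 29*l - 14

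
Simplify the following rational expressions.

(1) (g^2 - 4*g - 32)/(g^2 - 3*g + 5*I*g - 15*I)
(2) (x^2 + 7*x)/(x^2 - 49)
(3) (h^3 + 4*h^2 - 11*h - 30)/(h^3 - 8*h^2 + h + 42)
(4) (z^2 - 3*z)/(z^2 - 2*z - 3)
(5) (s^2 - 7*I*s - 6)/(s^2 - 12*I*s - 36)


(1) = (g^2 - 4*g - 32)/(g^2 + g*(-3 + 5*I) - 15*I)
(2) = x/(x - 7)
(3) = (h + 5)/(h - 7)
(4) = z/(z + 1)
(5) = (s - I)/(s - 6*I)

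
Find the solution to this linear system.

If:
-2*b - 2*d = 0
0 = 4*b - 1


Then:
b = 1/4
d = -1/4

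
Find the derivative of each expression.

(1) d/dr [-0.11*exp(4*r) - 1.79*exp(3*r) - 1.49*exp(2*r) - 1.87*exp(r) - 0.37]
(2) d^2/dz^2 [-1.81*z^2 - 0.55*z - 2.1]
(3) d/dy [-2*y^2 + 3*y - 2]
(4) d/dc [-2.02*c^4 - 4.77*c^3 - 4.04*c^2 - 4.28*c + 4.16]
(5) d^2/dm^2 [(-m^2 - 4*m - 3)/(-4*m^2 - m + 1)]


(1) = (-0.44*exp(3*r) - 5.37*exp(2*r) - 2.98*exp(r) - 1.87)*exp(r)
(2) = -3.62000000000000
(3) = 3 - 4*y
(4) = -8.08*c^3 - 14.31*c^2 - 8.08*c - 4.28
(5) = 8*(15*m^3 + 39*m^2 + 21*m + 5)/(64*m^6 + 48*m^5 - 36*m^4 - 23*m^3 + 9*m^2 + 3*m - 1)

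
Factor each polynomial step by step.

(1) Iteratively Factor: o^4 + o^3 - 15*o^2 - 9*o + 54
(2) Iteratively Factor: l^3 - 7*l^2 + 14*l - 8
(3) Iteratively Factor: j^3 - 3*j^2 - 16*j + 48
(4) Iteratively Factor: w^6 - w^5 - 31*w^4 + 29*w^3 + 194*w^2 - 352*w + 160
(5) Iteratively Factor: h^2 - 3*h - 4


(1) = (o + 3)*(o^3 - 2*o^2 - 9*o + 18) = (o - 3)*(o + 3)*(o^2 + o - 6) = (o - 3)*(o + 3)^2*(o - 2)
(2) = (l - 2)*(l^2 - 5*l + 4) = (l - 4)*(l - 2)*(l - 1)
(3) = (j + 4)*(j^2 - 7*j + 12) = (j - 4)*(j + 4)*(j - 3)
(4) = (w + 4)*(w^5 - 5*w^4 - 11*w^3 + 73*w^2 - 98*w + 40) = (w - 1)*(w + 4)*(w^4 - 4*w^3 - 15*w^2 + 58*w - 40) = (w - 1)^2*(w + 4)*(w^3 - 3*w^2 - 18*w + 40) = (w - 5)*(w - 1)^2*(w + 4)*(w^2 + 2*w - 8) = (w - 5)*(w - 2)*(w - 1)^2*(w + 4)*(w + 4)
(5) = (h - 4)*(h + 1)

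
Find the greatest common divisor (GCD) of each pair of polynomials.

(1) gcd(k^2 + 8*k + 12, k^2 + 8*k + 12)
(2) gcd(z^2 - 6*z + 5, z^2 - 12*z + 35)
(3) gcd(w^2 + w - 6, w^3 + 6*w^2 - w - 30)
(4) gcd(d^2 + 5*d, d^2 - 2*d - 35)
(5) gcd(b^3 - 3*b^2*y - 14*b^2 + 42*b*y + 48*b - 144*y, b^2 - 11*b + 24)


(1) = gcd((k + 2)*(k + 6), (k + 2)*(k + 6)) = k^2 + 8*k + 12
(2) = gcd((z - 5)*(z - 1), (z - 7)*(z - 5)) = z - 5
(3) = w^2 + w - 6
(4) = d + 5
(5) = gcd((b - 8)*(b - 6)*(b - 3*y), (b - 8)*(b - 3)) = b - 8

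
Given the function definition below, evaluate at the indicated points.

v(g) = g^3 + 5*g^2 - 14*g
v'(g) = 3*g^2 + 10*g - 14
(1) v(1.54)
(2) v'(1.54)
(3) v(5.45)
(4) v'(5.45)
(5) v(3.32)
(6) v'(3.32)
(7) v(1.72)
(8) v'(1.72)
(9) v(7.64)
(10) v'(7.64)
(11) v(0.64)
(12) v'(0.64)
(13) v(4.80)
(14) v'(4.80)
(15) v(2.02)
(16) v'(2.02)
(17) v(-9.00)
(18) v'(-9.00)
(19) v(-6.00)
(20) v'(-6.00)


(1) = -6.05
(2) = 8.51
(3) = 234.09
(4) = 129.61
(5) = 45.23
(6) = 52.27
(7) = -4.20
(8) = 12.08
(9) = 630.83
(10) = 237.51
(11) = -6.65
(12) = -6.37
(13) = 158.59
(14) = 103.12
(15) = 0.36
(16) = 18.44
(17) = -198.00
(18) = 139.00
(19) = 48.00
(20) = 34.00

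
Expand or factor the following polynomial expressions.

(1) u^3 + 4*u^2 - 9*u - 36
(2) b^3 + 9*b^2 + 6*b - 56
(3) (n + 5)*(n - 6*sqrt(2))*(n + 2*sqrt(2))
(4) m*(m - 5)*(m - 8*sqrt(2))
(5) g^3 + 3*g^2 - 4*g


(1) = (u - 3)*(u + 3)*(u + 4)
(2) = (b - 2)*(b + 4)*(b + 7)
(3) = n^3 - 4*sqrt(2)*n^2 + 5*n^2 - 20*sqrt(2)*n - 24*n - 120
(4) = m^3 - 8*sqrt(2)*m^2 - 5*m^2 + 40*sqrt(2)*m
(5) = g*(g - 1)*(g + 4)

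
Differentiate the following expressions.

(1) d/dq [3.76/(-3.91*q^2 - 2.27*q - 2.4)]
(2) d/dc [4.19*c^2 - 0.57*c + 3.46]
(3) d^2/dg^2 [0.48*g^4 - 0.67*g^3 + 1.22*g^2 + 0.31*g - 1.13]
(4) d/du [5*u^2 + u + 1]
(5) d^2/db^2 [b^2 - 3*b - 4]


(1) = (29.4032*q + 8.5352)/(3.91*q^2 + 2.27*q + 2.4)^2
(2) = 8.38*c - 0.57
(3) = 5.76*g^2 - 4.02*g + 2.44
(4) = 10*u + 1
(5) = 2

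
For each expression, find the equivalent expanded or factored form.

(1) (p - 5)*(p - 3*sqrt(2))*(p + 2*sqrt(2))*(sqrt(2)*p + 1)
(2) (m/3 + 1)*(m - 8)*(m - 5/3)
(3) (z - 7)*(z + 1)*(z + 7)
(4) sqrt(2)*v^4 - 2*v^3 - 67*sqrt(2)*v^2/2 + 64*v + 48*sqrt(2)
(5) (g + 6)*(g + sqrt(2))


(1) = sqrt(2)*p^4 - 5*sqrt(2)*p^3 - p^3 - 13*sqrt(2)*p^2 + 5*p^2 - 12*p + 65*sqrt(2)*p + 60
(2) = m^3/3 - 20*m^2/9 - 47*m/9 + 40/3
(3) = z^3 + z^2 - 49*z - 49
(4) = (v - 4*sqrt(2))*(v - 3*sqrt(2)/2)*(v + 4*sqrt(2))*(sqrt(2)*v + 1)
(5) = g^2 + sqrt(2)*g + 6*g + 6*sqrt(2)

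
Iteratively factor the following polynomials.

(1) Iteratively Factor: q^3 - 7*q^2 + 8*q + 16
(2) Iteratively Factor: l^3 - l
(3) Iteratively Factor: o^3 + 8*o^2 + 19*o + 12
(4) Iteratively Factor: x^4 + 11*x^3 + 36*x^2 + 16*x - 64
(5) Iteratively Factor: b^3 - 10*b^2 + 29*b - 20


(1) = (q - 4)*(q^2 - 3*q - 4) = (q - 4)^2*(q + 1)
(2) = (l + 1)*(l^2 - l) = l*(l + 1)*(l - 1)
(3) = (o + 4)*(o^2 + 4*o + 3) = (o + 3)*(o + 4)*(o + 1)
(4) = (x + 4)*(x^3 + 7*x^2 + 8*x - 16) = (x + 4)^2*(x^2 + 3*x - 4) = (x + 4)^3*(x - 1)
(5) = (b - 5)*(b^2 - 5*b + 4) = (b - 5)*(b - 1)*(b - 4)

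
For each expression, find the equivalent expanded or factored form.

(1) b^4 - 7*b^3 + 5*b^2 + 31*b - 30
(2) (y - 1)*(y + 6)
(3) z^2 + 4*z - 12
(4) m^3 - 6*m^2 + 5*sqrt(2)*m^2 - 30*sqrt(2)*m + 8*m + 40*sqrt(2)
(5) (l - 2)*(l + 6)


(1) = (b - 5)*(b - 3)*(b - 1)*(b + 2)
(2) = y^2 + 5*y - 6
(3) = (z - 2)*(z + 6)
(4) = (m - 4)*(m - 2)*(m + 5*sqrt(2))
(5) = l^2 + 4*l - 12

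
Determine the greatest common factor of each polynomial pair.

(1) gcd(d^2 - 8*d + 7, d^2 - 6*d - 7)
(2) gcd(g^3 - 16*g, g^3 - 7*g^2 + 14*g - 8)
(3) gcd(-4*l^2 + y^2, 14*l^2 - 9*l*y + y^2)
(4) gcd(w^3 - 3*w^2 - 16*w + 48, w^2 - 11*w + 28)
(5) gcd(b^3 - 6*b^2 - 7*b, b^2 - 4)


(1) = d - 7
(2) = gcd(g*(g - 4)*(g + 4), (g - 4)*(g - 2)*(g - 1)) = g - 4
(3) = -2*l + y
(4) = w - 4
(5) = 1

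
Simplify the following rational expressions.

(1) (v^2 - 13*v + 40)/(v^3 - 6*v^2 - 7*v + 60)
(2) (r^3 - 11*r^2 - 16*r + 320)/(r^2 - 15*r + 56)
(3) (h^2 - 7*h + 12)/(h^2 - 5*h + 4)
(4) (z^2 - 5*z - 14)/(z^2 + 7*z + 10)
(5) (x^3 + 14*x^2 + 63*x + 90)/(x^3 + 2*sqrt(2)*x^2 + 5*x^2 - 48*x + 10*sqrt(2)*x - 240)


(1) = (v - 8)/(v^2 - v - 12)
(2) = (r^2 - 3*r - 40)/(r - 7)
(3) = (h - 3)/(h - 1)
(4) = (z - 7)/(z + 5)
(5) = (x^2 + 9*x + 18)/(x^2 + 2*sqrt(2)*x - 48)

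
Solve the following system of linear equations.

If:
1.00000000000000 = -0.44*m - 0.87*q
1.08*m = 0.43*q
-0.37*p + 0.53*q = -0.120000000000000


Then:
m = -0.38
p = -1.05
q = -0.96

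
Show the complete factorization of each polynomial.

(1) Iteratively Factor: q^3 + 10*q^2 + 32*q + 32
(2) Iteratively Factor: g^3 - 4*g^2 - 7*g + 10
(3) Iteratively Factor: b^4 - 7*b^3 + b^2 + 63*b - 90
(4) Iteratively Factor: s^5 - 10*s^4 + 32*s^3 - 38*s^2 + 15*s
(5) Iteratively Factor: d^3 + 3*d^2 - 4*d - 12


(1) = (q + 4)*(q^2 + 6*q + 8) = (q + 2)*(q + 4)*(q + 4)
(2) = (g - 1)*(g^2 - 3*g - 10) = (g - 1)*(g + 2)*(g - 5)
(3) = (b - 5)*(b^3 - 2*b^2 - 9*b + 18) = (b - 5)*(b - 2)*(b^2 - 9) = (b - 5)*(b - 2)*(b + 3)*(b - 3)
(4) = (s - 3)*(s^4 - 7*s^3 + 11*s^2 - 5*s) = s*(s - 3)*(s^3 - 7*s^2 + 11*s - 5) = s*(s - 5)*(s - 3)*(s^2 - 2*s + 1) = s*(s - 5)*(s - 3)*(s - 1)*(s - 1)
(5) = (d - 2)*(d^2 + 5*d + 6) = (d - 2)*(d + 2)*(d + 3)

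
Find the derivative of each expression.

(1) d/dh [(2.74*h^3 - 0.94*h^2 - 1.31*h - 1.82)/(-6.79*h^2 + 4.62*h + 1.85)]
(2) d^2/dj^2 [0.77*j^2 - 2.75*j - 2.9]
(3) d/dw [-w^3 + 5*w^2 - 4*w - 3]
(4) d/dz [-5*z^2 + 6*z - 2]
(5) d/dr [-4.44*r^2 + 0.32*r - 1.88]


(1) = (-18.6046*h^4 + 25.3176*h^3 + 1.9693*h^2 - 28.1936*h + 5.9849)/(46.1041*h^4 - 62.7396*h^3 - 3.7786*h^2 + 17.094*h + 3.4225)
(2) = 1.54000000000000
(3) = -3*w^2 + 10*w - 4
(4) = 6 - 10*z
(5) = 0.32 - 8.88*r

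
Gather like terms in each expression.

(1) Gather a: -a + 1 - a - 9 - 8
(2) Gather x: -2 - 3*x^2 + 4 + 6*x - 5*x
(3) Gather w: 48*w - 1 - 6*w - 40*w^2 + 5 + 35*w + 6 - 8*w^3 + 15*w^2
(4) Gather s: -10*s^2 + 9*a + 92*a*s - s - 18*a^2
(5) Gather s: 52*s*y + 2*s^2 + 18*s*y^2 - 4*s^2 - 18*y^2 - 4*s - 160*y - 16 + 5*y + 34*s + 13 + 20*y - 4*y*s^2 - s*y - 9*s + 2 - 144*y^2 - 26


(1) = -2*a - 16
(2) = -3*x^2 + x + 2
(3) = -8*w^3 - 25*w^2 + 77*w + 10
(4) = -18*a^2 + 9*a - 10*s^2 + s*(92*a - 1)
(5) = s^2*(-4*y - 2) + s*(18*y^2 + 51*y + 21) - 162*y^2 - 135*y - 27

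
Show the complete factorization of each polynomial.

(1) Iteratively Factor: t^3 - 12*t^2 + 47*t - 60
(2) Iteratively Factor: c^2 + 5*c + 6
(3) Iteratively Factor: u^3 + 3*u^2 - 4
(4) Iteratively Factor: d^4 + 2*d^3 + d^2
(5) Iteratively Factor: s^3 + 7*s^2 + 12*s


(1) = (t - 5)*(t^2 - 7*t + 12) = (t - 5)*(t - 3)*(t - 4)
(2) = (c + 3)*(c + 2)
(3) = (u - 1)*(u^2 + 4*u + 4) = (u - 1)*(u + 2)*(u + 2)
(4) = (d)*(d^3 + 2*d^2 + d) = d*(d + 1)*(d^2 + d) = d*(d + 1)^2*(d)
(5) = (s + 3)*(s^2 + 4*s) = s*(s + 3)*(s + 4)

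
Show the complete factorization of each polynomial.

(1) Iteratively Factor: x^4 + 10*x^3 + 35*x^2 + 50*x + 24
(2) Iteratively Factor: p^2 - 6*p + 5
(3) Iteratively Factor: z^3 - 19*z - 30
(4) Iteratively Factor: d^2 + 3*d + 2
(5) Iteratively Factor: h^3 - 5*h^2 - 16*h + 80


(1) = (x + 1)*(x^3 + 9*x^2 + 26*x + 24) = (x + 1)*(x + 2)*(x^2 + 7*x + 12) = (x + 1)*(x + 2)*(x + 3)*(x + 4)
(2) = (p - 5)*(p - 1)
(3) = (z - 5)*(z^2 + 5*z + 6) = (z - 5)*(z + 2)*(z + 3)
(4) = (d + 1)*(d + 2)
(5) = (h + 4)*(h^2 - 9*h + 20) = (h - 5)*(h + 4)*(h - 4)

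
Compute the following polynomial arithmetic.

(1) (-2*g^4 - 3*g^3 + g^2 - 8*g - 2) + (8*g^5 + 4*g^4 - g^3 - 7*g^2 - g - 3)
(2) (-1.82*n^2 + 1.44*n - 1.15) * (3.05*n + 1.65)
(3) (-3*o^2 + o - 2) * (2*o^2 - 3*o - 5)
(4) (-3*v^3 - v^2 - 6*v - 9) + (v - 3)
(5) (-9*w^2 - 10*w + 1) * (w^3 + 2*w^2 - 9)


(1) = 8*g^5 + 2*g^4 - 4*g^3 - 6*g^2 - 9*g - 5
(2) = -5.551*n^3 + 1.389*n^2 - 1.1315*n - 1.8975
(3) = -6*o^4 + 11*o^3 + 8*o^2 + o + 10
(4) = -3*v^3 - v^2 - 5*v - 12
(5) = -9*w^5 - 28*w^4 - 19*w^3 + 83*w^2 + 90*w - 9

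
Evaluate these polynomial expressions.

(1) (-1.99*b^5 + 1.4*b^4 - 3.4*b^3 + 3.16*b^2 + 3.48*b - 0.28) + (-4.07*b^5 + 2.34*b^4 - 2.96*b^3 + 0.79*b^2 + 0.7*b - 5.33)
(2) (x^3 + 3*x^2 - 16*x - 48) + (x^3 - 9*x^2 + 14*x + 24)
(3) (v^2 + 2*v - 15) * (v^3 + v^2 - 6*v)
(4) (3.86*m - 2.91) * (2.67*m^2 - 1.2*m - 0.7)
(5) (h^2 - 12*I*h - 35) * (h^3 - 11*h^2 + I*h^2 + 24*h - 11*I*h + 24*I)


(1) = -6.06*b^5 + 3.74*b^4 - 6.36*b^3 + 3.95*b^2 + 4.18*b - 5.61
(2) = 2*x^3 - 6*x^2 - 2*x - 24
(3) = v^5 + 3*v^4 - 19*v^3 - 27*v^2 + 90*v
(4) = 10.3062*m^3 - 12.4017*m^2 + 0.79*m + 2.037
(5) = h^5 - 11*h^4 - 11*I*h^4 + h^3 + 121*I*h^3 + 253*h^2 - 299*I*h^2 - 552*h + 385*I*h - 840*I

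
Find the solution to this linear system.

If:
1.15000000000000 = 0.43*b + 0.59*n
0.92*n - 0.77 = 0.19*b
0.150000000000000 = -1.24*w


Then:
b = 1.19
n = 1.08
w = -0.12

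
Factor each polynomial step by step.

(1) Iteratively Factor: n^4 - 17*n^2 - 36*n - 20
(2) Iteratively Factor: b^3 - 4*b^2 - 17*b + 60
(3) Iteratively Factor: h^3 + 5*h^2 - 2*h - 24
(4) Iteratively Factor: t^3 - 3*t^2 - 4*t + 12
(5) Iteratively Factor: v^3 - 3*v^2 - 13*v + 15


(1) = (n + 1)*(n^3 - n^2 - 16*n - 20) = (n + 1)*(n + 2)*(n^2 - 3*n - 10) = (n - 5)*(n + 1)*(n + 2)*(n + 2)
(2) = (b + 4)*(b^2 - 8*b + 15) = (b - 5)*(b + 4)*(b - 3)
(3) = (h + 4)*(h^2 + h - 6) = (h + 3)*(h + 4)*(h - 2)
(4) = (t - 3)*(t^2 - 4) = (t - 3)*(t - 2)*(t + 2)
(5) = (v - 5)*(v^2 + 2*v - 3) = (v - 5)*(v + 3)*(v - 1)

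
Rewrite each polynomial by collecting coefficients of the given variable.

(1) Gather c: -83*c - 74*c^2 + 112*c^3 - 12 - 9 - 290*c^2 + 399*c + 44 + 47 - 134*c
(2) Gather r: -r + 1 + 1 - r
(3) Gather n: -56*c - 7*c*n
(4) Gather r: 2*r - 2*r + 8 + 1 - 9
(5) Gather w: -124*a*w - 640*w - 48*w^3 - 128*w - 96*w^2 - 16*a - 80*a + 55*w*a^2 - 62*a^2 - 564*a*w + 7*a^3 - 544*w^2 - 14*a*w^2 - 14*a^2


(1) = 112*c^3 - 364*c^2 + 182*c + 70
(2) = 2 - 2*r
(3) = -7*c*n - 56*c
(4) = 0
(5) = 7*a^3 - 76*a^2 - 96*a - 48*w^3 + w^2*(-14*a - 640) + w*(55*a^2 - 688*a - 768)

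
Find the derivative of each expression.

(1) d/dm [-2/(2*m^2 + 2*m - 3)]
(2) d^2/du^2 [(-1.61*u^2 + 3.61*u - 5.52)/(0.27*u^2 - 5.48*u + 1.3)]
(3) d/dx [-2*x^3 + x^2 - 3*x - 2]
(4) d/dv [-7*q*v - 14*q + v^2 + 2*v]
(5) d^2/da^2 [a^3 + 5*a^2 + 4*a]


(1) = 4*(2*m + 1)/(2*m^2 + 2*m - 3)^2
(2) = (-4.237974*u^3 + 0.976212*u^2 + 41.401692*u - 281.667096)/(0.019683*u^6 - 1.198476*u^5 + 24.608934*u^4 - 176.107472*u^3 + 118.48746*u^2 - 27.7836*u + 2.197)
(3) = -6*x^2 + 2*x - 3
(4) = -7*q + 2*v + 2
(5) = 6*a + 10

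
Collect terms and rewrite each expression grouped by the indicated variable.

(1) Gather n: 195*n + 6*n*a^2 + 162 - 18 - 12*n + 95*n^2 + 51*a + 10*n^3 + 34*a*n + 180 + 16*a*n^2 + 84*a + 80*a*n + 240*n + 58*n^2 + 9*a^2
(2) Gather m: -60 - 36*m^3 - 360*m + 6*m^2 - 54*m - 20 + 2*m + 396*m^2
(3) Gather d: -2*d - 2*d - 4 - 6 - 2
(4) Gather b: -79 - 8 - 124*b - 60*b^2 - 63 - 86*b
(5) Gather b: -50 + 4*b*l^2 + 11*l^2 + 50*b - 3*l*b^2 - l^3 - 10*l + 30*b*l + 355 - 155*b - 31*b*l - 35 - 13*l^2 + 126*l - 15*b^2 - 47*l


(1) = 9*a^2 + 135*a + 10*n^3 + n^2*(16*a + 153) + n*(6*a^2 + 114*a + 423) + 324
(2) = -36*m^3 + 402*m^2 - 412*m - 80
(3) = -4*d - 12
(4) = -60*b^2 - 210*b - 150
(5) = b^2*(-3*l - 15) + b*(4*l^2 - l - 105) - l^3 - 2*l^2 + 69*l + 270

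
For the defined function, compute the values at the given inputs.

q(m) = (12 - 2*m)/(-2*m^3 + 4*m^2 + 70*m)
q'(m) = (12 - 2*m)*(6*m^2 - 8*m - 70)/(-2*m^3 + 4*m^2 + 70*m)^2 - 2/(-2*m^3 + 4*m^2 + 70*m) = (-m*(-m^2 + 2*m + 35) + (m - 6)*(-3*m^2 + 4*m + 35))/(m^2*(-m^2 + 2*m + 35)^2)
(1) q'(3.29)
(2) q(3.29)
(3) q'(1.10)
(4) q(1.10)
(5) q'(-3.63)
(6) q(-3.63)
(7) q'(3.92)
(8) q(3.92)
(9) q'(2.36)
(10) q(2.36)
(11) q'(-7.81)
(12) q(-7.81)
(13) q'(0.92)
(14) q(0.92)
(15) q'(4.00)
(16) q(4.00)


(1) = -0.01
(2) = 0.03
(3) = -0.14
(4) = 0.12
(5) = 0.08
(6) = -0.18
(7) = -0.01
(8) = 0.02
(9) = -0.03
(10) = 0.05
(11) = 0.02
(12) = 0.04
(13) = -0.20
(14) = 0.15
(15) = -0.01
(16) = 0.02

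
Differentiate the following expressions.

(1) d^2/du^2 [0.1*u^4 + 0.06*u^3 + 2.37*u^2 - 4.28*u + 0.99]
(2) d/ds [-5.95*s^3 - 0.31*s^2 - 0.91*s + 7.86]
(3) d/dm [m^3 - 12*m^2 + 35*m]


(1) = 1.2*u^2 + 0.36*u + 4.74
(2) = -17.85*s^2 - 0.62*s - 0.91
(3) = 3*m^2 - 24*m + 35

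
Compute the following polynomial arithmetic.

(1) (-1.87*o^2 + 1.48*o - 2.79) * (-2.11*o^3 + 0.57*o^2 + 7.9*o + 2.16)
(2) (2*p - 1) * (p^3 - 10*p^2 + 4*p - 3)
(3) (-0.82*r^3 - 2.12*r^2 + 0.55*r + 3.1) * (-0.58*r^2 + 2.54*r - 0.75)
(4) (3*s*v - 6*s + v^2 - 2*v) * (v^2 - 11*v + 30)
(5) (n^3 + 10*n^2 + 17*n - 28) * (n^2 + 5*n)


(1) = 3.9457*o^5 - 4.1887*o^4 - 8.0425*o^3 + 6.0625*o^2 - 18.8442*o - 6.0264
(2) = 2*p^4 - 21*p^3 + 18*p^2 - 10*p + 3
(3) = 0.4756*r^5 - 0.8532*r^4 - 5.0888*r^3 + 1.189*r^2 + 7.4615*r - 2.325
(4) = 3*s*v^3 - 39*s*v^2 + 156*s*v - 180*s + v^4 - 13*v^3 + 52*v^2 - 60*v
(5) = n^5 + 15*n^4 + 67*n^3 + 57*n^2 - 140*n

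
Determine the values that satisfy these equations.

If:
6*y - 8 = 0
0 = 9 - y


Then:
No Solution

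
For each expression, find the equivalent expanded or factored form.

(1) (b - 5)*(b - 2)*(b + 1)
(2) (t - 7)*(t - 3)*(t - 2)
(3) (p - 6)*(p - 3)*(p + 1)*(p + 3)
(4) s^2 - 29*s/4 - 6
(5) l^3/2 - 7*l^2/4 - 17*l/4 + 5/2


(1) = b^3 - 6*b^2 + 3*b + 10
(2) = t^3 - 12*t^2 + 41*t - 42
(3) = p^4 - 5*p^3 - 15*p^2 + 45*p + 54
(4) = (s - 8)*(s + 3/4)
(5) = (l/2 + 1)*(l - 5)*(l - 1/2)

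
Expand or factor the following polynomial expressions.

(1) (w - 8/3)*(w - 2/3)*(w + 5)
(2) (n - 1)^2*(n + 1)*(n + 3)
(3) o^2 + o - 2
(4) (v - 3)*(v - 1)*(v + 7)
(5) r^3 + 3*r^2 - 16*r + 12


(1) = w^3 + 5*w^2/3 - 134*w/9 + 80/9
(2) = n^4 + 2*n^3 - 4*n^2 - 2*n + 3
(3) = (o - 1)*(o + 2)
(4) = v^3 + 3*v^2 - 25*v + 21
(5) = (r - 2)*(r - 1)*(r + 6)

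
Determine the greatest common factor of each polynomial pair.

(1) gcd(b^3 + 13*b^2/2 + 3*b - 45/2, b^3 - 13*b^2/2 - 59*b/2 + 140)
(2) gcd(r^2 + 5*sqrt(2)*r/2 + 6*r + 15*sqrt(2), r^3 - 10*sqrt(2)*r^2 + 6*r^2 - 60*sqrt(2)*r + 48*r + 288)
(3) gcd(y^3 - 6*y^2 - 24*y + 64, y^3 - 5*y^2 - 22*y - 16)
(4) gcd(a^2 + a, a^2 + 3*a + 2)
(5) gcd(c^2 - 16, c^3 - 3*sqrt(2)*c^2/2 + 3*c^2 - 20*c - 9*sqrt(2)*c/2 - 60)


(1) = gcd((b - 3/2)*(b + 3)*(b + 5), (b - 8)*(b - 7/2)*(b + 5)) = b + 5
(2) = r + 6
(3) = gcd((y - 8)*(y - 2)*(y + 4), (y - 8)*(y + 1)*(y + 2)) = y - 8
(4) = a + 1
(5) = gcd((c - 4)*(c + 4), (c + 3)*(c - 4*sqrt(2))*(c + 5*sqrt(2)/2)) = 1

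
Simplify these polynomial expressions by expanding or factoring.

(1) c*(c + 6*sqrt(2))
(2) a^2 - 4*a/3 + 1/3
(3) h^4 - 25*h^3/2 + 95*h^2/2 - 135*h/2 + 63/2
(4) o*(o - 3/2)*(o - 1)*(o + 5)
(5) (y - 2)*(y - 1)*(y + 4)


(1) = c^2 + 6*sqrt(2)*c
(2) = (a - 1)*(a - 1/3)
(3) = (h - 7)*(h - 3)*(h - 3/2)*(h - 1)
(4) = o^4 + 5*o^3/2 - 11*o^2 + 15*o/2
(5) = y^3 + y^2 - 10*y + 8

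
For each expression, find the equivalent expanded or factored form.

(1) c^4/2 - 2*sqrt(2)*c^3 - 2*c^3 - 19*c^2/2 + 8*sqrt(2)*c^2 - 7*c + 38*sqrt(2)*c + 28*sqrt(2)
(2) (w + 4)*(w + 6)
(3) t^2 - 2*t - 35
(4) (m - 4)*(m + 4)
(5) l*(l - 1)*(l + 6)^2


(1) = (c/2 + 1/2)*(c - 7)*(c + 2)*(c - 4*sqrt(2))
(2) = w^2 + 10*w + 24
(3) = (t - 7)*(t + 5)
(4) = m^2 - 16
(5) = l^4 + 11*l^3 + 24*l^2 - 36*l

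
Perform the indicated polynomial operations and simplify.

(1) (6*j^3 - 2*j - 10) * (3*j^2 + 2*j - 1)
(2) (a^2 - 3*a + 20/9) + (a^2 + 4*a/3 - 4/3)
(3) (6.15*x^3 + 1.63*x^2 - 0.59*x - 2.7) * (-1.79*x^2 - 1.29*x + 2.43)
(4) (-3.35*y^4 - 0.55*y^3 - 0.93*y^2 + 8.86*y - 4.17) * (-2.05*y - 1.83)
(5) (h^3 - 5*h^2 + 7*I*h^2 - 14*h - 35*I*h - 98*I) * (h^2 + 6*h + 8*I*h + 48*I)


(1) = 18*j^5 + 12*j^4 - 12*j^3 - 34*j^2 - 18*j + 10
(2) = 2*a^2 - 5*a/3 + 8/9
(3) = -11.0085*x^5 - 10.8512*x^4 + 13.8979*x^3 + 9.555*x^2 + 2.0493*x - 6.561
(4) = 6.8675*y^5 + 7.258*y^4 + 2.913*y^3 - 16.4611*y^2 - 7.6653*y + 7.6311
(5) = h^5 + h^4 + 15*I*h^4 - 100*h^3 + 15*I*h^3 - 140*h^2 - 660*I*h^2 + 2464*h - 1260*I*h + 4704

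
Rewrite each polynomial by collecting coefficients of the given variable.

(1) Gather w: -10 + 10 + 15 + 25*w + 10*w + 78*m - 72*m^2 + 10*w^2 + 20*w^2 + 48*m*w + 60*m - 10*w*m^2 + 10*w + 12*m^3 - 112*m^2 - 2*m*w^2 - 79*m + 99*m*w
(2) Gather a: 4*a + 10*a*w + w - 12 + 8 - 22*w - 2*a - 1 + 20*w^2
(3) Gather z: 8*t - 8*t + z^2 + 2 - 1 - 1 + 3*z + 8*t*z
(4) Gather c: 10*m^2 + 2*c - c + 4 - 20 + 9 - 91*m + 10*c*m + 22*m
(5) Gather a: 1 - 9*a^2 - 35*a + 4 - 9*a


(1) = 12*m^3 - 184*m^2 + 59*m + w^2*(30 - 2*m) + w*(-10*m^2 + 147*m + 45) + 15
(2) = a*(10*w + 2) + 20*w^2 - 21*w - 5
(3) = z^2 + z*(8*t + 3)
(4) = c*(10*m + 1) + 10*m^2 - 69*m - 7
(5) = -9*a^2 - 44*a + 5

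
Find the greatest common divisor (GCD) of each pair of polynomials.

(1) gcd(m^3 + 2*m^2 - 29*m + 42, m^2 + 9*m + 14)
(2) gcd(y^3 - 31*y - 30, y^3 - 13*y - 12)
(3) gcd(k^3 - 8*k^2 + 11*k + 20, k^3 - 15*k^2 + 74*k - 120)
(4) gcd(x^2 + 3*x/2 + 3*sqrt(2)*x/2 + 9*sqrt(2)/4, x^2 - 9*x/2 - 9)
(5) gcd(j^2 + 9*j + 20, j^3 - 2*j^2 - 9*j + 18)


(1) = gcd((m - 3)*(m - 2)*(m + 7), (m + 2)*(m + 7)) = m + 7
(2) = gcd((y - 6)*(y + 1)*(y + 5), (y - 4)*(y + 1)*(y + 3)) = y + 1
(3) = gcd((k - 5)*(k - 4)*(k + 1), (k - 6)*(k - 5)*(k - 4)) = k^2 - 9*k + 20
(4) = gcd((x + 3/2)*(x + 3*sqrt(2)/2), (x - 6)*(x + 3/2)) = x + 3/2
(5) = 1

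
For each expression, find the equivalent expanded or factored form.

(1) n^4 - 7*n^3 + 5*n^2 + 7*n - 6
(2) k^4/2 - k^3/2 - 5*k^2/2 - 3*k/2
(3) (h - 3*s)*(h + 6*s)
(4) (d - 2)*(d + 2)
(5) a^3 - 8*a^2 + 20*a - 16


(1) = (n - 6)*(n - 1)^2*(n + 1)
(2) = k*(k/2 + 1/2)*(k - 3)*(k + 1)
(3) = h^2 + 3*h*s - 18*s^2
(4) = d^2 - 4
(5) = (a - 4)*(a - 2)^2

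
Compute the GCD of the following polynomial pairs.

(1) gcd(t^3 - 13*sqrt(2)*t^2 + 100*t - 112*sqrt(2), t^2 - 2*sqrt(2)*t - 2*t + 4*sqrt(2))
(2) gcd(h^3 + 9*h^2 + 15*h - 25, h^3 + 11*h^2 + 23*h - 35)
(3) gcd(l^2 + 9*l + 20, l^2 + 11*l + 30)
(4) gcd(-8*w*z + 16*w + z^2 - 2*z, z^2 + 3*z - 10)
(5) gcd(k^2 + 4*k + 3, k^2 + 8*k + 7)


(1) = gcd((t - 7*sqrt(2))*(t - 4*sqrt(2))*(t - 2*sqrt(2)), (t - 2)*(t - 2*sqrt(2))) = t - 2*sqrt(2)
(2) = gcd((h - 1)*(h + 5)^2, (h - 1)*(h + 5)*(h + 7)) = h^2 + 4*h - 5
(3) = l + 5
(4) = gcd((-8*w + z)*(z - 2), (z - 2)*(z + 5)) = z - 2
(5) = gcd((k + 1)*(k + 3), (k + 1)*(k + 7)) = k + 1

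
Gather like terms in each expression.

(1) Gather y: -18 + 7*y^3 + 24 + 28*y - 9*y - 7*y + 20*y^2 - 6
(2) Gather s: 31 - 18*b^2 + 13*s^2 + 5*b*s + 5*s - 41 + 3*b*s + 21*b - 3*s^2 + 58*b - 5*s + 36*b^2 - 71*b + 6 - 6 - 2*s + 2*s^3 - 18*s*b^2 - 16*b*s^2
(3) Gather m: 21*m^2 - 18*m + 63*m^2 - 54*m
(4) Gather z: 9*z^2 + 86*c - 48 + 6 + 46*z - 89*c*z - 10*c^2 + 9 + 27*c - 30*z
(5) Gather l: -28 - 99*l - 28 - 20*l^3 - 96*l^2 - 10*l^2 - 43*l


(1) = 7*y^3 + 20*y^2 + 12*y
(2) = 18*b^2 + 8*b + 2*s^3 + s^2*(10 - 16*b) + s*(-18*b^2 + 8*b - 2) - 10
(3) = 84*m^2 - 72*m
(4) = -10*c^2 + 113*c + 9*z^2 + z*(16 - 89*c) - 33
(5) = -20*l^3 - 106*l^2 - 142*l - 56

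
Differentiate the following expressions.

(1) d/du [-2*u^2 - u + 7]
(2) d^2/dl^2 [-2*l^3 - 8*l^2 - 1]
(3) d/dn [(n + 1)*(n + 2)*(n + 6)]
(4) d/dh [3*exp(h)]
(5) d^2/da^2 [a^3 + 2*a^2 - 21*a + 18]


(1) = -4*u - 1
(2) = -12*l - 16
(3) = 3*n^2 + 18*n + 20
(4) = 3*exp(h)
(5) = 6*a + 4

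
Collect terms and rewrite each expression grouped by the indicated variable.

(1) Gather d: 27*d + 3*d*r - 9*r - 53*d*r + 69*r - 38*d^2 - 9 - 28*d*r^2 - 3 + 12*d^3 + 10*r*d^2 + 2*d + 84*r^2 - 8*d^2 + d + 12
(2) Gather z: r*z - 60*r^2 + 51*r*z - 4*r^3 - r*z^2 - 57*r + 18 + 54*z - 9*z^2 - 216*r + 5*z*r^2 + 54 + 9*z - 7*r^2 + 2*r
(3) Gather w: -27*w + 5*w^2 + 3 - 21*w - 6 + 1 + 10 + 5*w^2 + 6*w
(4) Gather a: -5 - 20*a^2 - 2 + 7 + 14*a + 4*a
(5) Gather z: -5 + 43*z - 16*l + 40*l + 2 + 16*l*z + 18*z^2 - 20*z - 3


(1) = 12*d^3 + d^2*(10*r - 46) + d*(-28*r^2 - 50*r + 30) + 84*r^2 + 60*r
(2) = -4*r^3 - 67*r^2 - 271*r + z^2*(-r - 9) + z*(5*r^2 + 52*r + 63) + 72
(3) = 10*w^2 - 42*w + 8
(4) = -20*a^2 + 18*a
(5) = 24*l + 18*z^2 + z*(16*l + 23) - 6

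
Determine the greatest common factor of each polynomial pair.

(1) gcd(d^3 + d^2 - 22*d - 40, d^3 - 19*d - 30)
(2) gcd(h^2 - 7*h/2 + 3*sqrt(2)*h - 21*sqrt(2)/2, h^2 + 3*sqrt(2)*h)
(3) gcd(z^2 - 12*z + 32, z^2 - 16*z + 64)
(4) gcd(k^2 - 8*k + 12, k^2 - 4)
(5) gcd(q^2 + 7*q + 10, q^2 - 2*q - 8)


(1) = gcd((d - 5)*(d + 2)*(d + 4), (d - 5)*(d + 2)*(d + 3)) = d^2 - 3*d - 10
(2) = h + 3*sqrt(2)
(3) = z - 8
(4) = k - 2
(5) = q + 2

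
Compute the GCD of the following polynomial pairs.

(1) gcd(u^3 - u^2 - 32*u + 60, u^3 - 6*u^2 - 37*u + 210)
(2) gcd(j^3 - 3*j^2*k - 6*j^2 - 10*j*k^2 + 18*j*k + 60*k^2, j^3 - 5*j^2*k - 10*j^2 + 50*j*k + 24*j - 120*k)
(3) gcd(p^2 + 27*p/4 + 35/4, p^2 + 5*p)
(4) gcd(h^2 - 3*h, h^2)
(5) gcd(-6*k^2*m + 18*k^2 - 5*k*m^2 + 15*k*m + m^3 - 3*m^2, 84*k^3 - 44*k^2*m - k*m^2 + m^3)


(1) = gcd((u - 5)*(u - 2)*(u + 6), (u - 7)*(u - 5)*(u + 6)) = u^2 + u - 30
(2) = j^2 - 5*j*k - 6*j + 30*k
(3) = p + 5
(4) = h
(5) = gcd((-6*k + m)*(k + m)*(m - 3), (-6*k + m)*(-2*k + m)*(7*k + m)) = 6*k - m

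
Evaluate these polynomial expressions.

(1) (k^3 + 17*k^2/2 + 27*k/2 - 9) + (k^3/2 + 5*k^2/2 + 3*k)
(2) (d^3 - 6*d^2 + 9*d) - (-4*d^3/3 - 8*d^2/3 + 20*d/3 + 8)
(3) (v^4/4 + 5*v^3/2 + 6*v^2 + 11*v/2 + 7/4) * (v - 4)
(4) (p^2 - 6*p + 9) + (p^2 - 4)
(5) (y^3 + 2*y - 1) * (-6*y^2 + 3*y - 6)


(1) = 3*k^3/2 + 11*k^2 + 33*k/2 - 9
(2) = 7*d^3/3 - 10*d^2/3 + 7*d/3 - 8
(3) = v^5/4 + 3*v^4/2 - 4*v^3 - 37*v^2/2 - 81*v/4 - 7
(4) = 2*p^2 - 6*p + 5
(5) = -6*y^5 + 3*y^4 - 18*y^3 + 12*y^2 - 15*y + 6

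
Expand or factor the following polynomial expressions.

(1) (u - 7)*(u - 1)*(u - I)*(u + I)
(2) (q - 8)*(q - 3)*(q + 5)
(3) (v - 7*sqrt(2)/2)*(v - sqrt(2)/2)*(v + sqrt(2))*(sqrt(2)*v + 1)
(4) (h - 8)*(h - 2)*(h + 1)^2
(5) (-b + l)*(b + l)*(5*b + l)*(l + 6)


(1) = u^4 - 8*u^3 + 8*u^2 - 8*u + 7
(2) = q^3 - 6*q^2 - 31*q + 120
(3) = sqrt(2)*v^4 - 5*v^3 - 15*sqrt(2)*v^2/2 + 5*v/2 + 7*sqrt(2)/2
(4) = h^4 - 8*h^3 - 3*h^2 + 22*h + 16
(5) = -5*b^3*l - 30*b^3 - b^2*l^2 - 6*b^2*l + 5*b*l^3 + 30*b*l^2 + l^4 + 6*l^3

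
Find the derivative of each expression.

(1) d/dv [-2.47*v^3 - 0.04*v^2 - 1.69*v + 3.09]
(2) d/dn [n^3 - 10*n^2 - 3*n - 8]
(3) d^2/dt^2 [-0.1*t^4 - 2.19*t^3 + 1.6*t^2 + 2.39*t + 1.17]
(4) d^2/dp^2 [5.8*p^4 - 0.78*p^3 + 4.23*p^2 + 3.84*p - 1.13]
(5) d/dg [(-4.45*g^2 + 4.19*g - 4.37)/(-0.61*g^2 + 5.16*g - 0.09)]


(1) = -7.41*v^2 - 0.08*v - 1.69
(2) = 3*n^2 - 20*n - 3
(3) = -1.2*t^2 - 13.14*t + 3.2
(4) = 69.6*p^2 - 4.68*p + 8.46
(5) = (-20.4061*g^2 - 4.5304*g + 22.1721)/(0.3721*g^4 - 6.2952*g^3 + 26.7354*g^2 - 0.9288*g + 0.0081)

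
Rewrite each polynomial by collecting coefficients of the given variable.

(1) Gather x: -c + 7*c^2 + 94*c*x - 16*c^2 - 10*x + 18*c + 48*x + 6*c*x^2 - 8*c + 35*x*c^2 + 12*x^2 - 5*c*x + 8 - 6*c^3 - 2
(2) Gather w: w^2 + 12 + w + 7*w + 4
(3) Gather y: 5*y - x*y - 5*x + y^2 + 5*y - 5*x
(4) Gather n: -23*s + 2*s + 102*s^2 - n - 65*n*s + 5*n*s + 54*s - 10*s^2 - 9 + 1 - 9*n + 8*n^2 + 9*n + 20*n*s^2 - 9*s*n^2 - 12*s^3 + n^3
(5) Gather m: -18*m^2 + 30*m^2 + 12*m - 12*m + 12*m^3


(1) = -6*c^3 - 9*c^2 + 9*c + x^2*(6*c + 12) + x*(35*c^2 + 89*c + 38) + 6
(2) = w^2 + 8*w + 16
(3) = -10*x + y^2 + y*(10 - x)
(4) = n^3 + n^2*(8 - 9*s) + n*(20*s^2 - 60*s - 1) - 12*s^3 + 92*s^2 + 33*s - 8
(5) = 12*m^3 + 12*m^2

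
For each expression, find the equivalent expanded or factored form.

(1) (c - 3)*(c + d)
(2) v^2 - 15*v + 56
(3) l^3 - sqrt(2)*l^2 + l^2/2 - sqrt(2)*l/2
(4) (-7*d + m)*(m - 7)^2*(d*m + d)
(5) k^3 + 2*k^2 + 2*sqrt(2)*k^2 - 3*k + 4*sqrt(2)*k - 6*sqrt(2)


(1) = c^2 + c*d - 3*c - 3*d
(2) = (v - 8)*(v - 7)
(3) = l*(l + 1/2)*(l - sqrt(2))
(4) = -7*d^2*m^3 + 91*d^2*m^2 - 245*d^2*m - 343*d^2 + d*m^4 - 13*d*m^3 + 35*d*m^2 + 49*d*m
(5) = (k - 1)*(k + 3)*(k + 2*sqrt(2))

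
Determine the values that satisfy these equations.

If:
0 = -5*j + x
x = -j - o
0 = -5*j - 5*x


Then:
j = 0
o = 0
x = 0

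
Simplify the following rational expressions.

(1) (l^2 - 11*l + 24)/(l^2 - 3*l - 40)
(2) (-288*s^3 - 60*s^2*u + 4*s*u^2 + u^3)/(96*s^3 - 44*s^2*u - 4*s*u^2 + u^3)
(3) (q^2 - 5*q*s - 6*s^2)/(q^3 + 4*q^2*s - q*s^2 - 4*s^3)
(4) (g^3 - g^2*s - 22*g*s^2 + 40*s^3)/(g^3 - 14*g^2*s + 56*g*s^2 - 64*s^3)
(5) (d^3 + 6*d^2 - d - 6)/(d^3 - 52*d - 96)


(1) = (l - 3)/(l + 5)
(2) = (-6*s - u)/(2*s - u)
(3) = (q - 6*s)/(q^2 + 3*q*s - 4*s^2)
(4) = (-g - 5*s)/(-g + 8*s)
(5) = (d^2 - 1)/(d^2 - 6*d - 16)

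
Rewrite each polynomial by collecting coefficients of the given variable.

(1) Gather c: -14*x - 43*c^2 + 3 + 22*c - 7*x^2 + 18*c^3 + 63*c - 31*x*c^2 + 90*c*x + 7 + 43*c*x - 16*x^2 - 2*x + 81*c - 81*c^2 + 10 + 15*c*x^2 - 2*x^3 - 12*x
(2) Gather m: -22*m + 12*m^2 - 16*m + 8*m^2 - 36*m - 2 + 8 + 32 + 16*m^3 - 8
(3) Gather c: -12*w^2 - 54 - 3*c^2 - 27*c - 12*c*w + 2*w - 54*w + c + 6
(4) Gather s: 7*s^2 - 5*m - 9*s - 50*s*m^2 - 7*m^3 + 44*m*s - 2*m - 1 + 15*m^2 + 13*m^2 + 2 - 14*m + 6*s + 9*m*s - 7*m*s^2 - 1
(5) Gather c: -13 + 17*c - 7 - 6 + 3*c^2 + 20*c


(1) = 18*c^3 + c^2*(-31*x - 124) + c*(15*x^2 + 133*x + 166) - 2*x^3 - 23*x^2 - 28*x + 20
(2) = 16*m^3 + 20*m^2 - 74*m + 30
(3) = -3*c^2 + c*(-12*w - 26) - 12*w^2 - 52*w - 48
(4) = -7*m^3 + 28*m^2 - 21*m + s^2*(7 - 7*m) + s*(-50*m^2 + 53*m - 3)
(5) = 3*c^2 + 37*c - 26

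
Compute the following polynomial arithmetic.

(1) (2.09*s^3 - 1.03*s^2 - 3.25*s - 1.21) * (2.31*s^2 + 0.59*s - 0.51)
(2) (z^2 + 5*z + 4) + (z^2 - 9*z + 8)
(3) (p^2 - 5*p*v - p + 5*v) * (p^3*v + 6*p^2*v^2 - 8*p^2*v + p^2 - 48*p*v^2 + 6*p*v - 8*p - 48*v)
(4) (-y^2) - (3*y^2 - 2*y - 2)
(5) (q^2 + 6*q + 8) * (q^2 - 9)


(1) = 4.8279*s^5 - 1.1462*s^4 - 9.1811*s^3 - 4.1873*s^2 + 0.9436*s + 0.6171
(2) = 2*z^2 - 4*z + 12
(3) = p^5*v + p^4*v^2 - 9*p^4*v + p^4 - 30*p^3*v^3 - 9*p^3*v^2 + 9*p^3*v - 9*p^3 + 270*p^2*v^3 - 22*p^2*v^2 - 9*p^2*v + 8*p^2 - 240*p*v^3 + 270*p*v^2 + 8*p*v - 240*v^2
(4) = -4*y^2 + 2*y + 2
(5) = q^4 + 6*q^3 - q^2 - 54*q - 72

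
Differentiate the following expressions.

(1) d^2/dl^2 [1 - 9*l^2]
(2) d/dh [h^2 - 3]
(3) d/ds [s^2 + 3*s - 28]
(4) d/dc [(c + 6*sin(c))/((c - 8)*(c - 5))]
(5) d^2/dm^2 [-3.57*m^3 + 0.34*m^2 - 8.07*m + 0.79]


(1) = -18
(2) = 2*h
(3) = 2*s + 3
(4) = ((5 - c)*(c + 6*sin(c)) + (8 - c)*(c + 6*sin(c)) + (c - 8)*(c - 5)*(6*cos(c) + 1))/((c - 8)^2*(c - 5)^2)
(5) = 0.68 - 21.42*m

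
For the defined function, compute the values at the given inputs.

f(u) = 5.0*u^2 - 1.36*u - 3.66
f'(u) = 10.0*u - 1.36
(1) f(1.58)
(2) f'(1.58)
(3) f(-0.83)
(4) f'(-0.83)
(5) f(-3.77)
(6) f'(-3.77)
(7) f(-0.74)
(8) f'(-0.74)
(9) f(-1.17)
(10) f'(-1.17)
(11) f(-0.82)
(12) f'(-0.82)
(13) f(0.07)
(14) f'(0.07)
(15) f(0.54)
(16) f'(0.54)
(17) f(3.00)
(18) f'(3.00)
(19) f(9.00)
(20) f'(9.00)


(1) = 6.67
(2) = 14.44
(3) = 0.91
(4) = -9.66
(5) = 72.53
(6) = -39.06
(7) = 0.08
(8) = -8.76
(9) = 4.78
(10) = -13.06
(11) = 0.82
(12) = -9.56
(13) = -3.73
(14) = -0.66
(15) = -2.94
(16) = 4.04
(17) = 37.26
(18) = 28.64
(19) = 389.10
(20) = 88.64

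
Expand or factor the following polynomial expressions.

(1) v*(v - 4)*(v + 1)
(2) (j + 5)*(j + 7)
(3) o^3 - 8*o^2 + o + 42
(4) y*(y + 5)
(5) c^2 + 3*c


(1) = v^3 - 3*v^2 - 4*v
(2) = j^2 + 12*j + 35
(3) = (o - 7)*(o - 3)*(o + 2)
(4) = y^2 + 5*y
(5) = c*(c + 3)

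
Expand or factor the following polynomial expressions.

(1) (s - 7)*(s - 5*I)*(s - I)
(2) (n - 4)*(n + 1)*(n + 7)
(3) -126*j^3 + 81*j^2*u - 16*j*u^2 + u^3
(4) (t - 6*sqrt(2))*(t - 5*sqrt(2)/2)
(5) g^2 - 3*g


(1) = s^3 - 7*s^2 - 6*I*s^2 - 5*s + 42*I*s + 35
(2) = n^3 + 4*n^2 - 25*n - 28
(3) = (-7*j + u)*(-6*j + u)*(-3*j + u)
(4) = t^2 - 17*sqrt(2)*t/2 + 30
(5) = g*(g - 3)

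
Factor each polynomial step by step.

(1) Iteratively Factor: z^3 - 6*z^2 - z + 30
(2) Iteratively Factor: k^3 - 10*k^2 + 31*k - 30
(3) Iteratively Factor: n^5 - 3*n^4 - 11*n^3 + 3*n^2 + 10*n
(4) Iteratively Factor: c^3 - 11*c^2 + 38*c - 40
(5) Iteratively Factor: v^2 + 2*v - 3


(1) = (z - 3)*(z^2 - 3*z - 10) = (z - 3)*(z + 2)*(z - 5)
(2) = (k - 5)*(k^2 - 5*k + 6) = (k - 5)*(k - 3)*(k - 2)
(3) = (n + 2)*(n^4 - 5*n^3 - n^2 + 5*n) = (n - 1)*(n + 2)*(n^3 - 4*n^2 - 5*n) = n*(n - 1)*(n + 2)*(n^2 - 4*n - 5) = n*(n - 5)*(n - 1)*(n + 2)*(n + 1)
(4) = (c - 2)*(c^2 - 9*c + 20) = (c - 4)*(c - 2)*(c - 5)
(5) = (v - 1)*(v + 3)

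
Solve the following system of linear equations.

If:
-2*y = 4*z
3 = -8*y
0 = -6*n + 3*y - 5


Then:
n = -49/48
y = -3/8
z = 3/16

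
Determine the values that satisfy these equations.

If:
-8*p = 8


Then:
p = -1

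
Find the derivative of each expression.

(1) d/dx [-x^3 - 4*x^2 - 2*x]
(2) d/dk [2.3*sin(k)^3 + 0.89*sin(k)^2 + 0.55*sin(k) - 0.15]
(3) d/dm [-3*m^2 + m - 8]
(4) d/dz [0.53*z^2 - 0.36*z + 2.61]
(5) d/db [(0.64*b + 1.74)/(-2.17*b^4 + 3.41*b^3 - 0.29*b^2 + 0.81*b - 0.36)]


(1) = -3*x^2 - 8*x - 2
(2) = (6.9*sin(k)^2 + 1.78*sin(k) + 0.55)*cos(k)
(3) = 1 - 6*m
(4) = 1.06*z - 0.36
(5) = (4.1664*b^4 + 10.7384*b^3 - 17.6146*b^2 + 1.0092*b - 1.6398)/(4.7089*b^8 - 14.7994*b^7 + 12.8867*b^6 - 5.4932*b^5 + 7.1707*b^4 - 2.925*b^3 + 0.8649*b^2 - 0.5832*b + 0.1296)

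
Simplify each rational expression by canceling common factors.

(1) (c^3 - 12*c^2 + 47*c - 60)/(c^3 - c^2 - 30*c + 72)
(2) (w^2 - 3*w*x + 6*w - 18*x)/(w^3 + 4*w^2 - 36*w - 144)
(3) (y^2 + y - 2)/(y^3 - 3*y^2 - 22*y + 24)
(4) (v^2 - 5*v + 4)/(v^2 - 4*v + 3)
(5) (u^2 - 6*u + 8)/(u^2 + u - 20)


(1) = (c - 5)/(c + 6)
(2) = (w - 3*x)/(w^2 - 2*w - 24)
(3) = (y + 2)/(y^2 - 2*y - 24)
(4) = (v - 4)/(v - 3)
(5) = (u - 2)/(u + 5)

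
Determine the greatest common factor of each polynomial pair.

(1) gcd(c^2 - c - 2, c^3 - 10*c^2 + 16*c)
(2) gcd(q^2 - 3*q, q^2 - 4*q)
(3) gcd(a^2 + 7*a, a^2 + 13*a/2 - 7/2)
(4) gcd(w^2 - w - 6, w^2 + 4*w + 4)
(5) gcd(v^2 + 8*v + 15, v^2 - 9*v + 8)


(1) = gcd((c - 2)*(c + 1), c*(c - 8)*(c - 2)) = c - 2
(2) = q
(3) = a + 7
(4) = gcd((w - 3)*(w + 2), (w + 2)^2) = w + 2
(5) = gcd((v + 3)*(v + 5), (v - 8)*(v - 1)) = 1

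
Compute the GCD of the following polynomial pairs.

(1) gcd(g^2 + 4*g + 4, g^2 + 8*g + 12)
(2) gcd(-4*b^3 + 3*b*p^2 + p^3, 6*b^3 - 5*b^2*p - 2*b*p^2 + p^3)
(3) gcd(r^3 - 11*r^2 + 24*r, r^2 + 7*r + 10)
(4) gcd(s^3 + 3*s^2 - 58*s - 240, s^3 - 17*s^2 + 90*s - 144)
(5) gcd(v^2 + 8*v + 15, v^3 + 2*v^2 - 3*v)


(1) = g + 2
(2) = gcd((-b + p)*(2*b + p)^2, (-3*b + p)*(-b + p)*(2*b + p)) = -2*b^2 + b*p + p^2
(3) = 1
(4) = gcd((s - 8)*(s + 5)*(s + 6), (s - 8)*(s - 6)*(s - 3)) = s - 8
(5) = v + 3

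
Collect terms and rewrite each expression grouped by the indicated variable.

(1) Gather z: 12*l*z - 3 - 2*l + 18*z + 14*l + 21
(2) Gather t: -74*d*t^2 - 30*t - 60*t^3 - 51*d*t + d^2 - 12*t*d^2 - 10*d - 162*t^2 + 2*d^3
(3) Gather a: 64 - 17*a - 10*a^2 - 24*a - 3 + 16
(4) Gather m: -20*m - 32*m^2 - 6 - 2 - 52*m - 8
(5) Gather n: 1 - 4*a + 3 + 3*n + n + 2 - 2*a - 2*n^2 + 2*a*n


(1) = 12*l + z*(12*l + 18) + 18
(2) = 2*d^3 + d^2 - 10*d - 60*t^3 + t^2*(-74*d - 162) + t*(-12*d^2 - 51*d - 30)
(3) = -10*a^2 - 41*a + 77
(4) = -32*m^2 - 72*m - 16
(5) = -6*a - 2*n^2 + n*(2*a + 4) + 6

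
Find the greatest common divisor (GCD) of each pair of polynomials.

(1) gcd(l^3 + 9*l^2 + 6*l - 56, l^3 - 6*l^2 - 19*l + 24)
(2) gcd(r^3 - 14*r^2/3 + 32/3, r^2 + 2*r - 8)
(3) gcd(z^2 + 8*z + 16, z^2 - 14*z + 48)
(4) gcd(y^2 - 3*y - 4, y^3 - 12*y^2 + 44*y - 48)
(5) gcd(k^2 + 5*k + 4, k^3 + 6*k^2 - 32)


(1) = gcd((l - 2)*(l + 4)*(l + 7), (l - 8)*(l - 1)*(l + 3)) = 1
(2) = r - 2
(3) = 1
(4) = gcd((y - 4)*(y + 1), (y - 6)*(y - 4)*(y - 2)) = y - 4
(5) = gcd((k + 1)*(k + 4), (k - 2)*(k + 4)^2) = k + 4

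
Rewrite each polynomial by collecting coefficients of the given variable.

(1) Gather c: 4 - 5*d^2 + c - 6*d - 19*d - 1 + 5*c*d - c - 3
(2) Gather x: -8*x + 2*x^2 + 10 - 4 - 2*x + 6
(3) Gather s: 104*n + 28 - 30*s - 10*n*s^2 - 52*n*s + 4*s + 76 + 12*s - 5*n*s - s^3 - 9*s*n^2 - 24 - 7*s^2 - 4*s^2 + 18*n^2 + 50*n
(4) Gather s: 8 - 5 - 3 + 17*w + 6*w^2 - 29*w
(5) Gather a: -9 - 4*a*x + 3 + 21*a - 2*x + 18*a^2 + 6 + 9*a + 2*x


(1) = 5*c*d - 5*d^2 - 25*d
(2) = 2*x^2 - 10*x + 12
(3) = 18*n^2 + 154*n - s^3 + s^2*(-10*n - 11) + s*(-9*n^2 - 57*n - 14) + 80
(4) = 6*w^2 - 12*w
(5) = 18*a^2 + a*(30 - 4*x)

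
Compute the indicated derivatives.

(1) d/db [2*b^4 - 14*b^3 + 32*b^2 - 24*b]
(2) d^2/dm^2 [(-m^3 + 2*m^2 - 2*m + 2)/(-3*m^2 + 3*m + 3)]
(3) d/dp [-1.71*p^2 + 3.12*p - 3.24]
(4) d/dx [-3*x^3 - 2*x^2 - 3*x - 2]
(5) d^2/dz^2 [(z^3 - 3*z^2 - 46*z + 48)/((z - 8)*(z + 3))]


(1) = 8*b^3 - 42*b^2 + 64*b - 24
(2) = 2*(2*m^3 - 9*m^2 + 15*m - 8)/(3*(m^6 - 3*m^5 + 5*m^3 - 3*m - 1))
(3) = 3.12 - 3.42*p
(4) = -9*x^2 - 4*x - 3
(5) = -24/(z^3 + 9*z^2 + 27*z + 27)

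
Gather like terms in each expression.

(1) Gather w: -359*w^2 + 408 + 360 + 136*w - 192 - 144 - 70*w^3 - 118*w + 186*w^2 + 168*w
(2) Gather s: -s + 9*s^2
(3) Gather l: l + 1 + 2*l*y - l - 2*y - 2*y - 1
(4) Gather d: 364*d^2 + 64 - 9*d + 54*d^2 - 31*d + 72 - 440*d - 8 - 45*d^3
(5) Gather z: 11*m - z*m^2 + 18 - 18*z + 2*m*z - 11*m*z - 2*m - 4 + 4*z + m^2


(1) = -70*w^3 - 173*w^2 + 186*w + 432
(2) = 9*s^2 - s
(3) = 2*l*y - 4*y
(4) = -45*d^3 + 418*d^2 - 480*d + 128
(5) = m^2 + 9*m + z*(-m^2 - 9*m - 14) + 14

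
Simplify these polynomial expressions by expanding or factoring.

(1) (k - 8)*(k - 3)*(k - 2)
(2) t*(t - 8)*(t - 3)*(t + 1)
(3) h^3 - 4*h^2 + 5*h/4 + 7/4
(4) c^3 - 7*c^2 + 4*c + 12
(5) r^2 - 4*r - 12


(1) = k^3 - 13*k^2 + 46*k - 48
(2) = t^4 - 10*t^3 + 13*t^2 + 24*t
(3) = (h - 7/2)*(h - 1)*(h + 1/2)
(4) = (c - 6)*(c - 2)*(c + 1)
(5) = (r - 6)*(r + 2)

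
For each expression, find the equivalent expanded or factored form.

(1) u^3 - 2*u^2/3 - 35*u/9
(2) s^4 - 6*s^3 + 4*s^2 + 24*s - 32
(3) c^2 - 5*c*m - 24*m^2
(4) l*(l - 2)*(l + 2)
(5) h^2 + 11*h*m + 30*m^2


(1) = u*(u - 7/3)*(u + 5/3)
(2) = (s - 4)*(s - 2)^2*(s + 2)
(3) = (c - 8*m)*(c + 3*m)
(4) = l^3 - 4*l
(5) = (h + 5*m)*(h + 6*m)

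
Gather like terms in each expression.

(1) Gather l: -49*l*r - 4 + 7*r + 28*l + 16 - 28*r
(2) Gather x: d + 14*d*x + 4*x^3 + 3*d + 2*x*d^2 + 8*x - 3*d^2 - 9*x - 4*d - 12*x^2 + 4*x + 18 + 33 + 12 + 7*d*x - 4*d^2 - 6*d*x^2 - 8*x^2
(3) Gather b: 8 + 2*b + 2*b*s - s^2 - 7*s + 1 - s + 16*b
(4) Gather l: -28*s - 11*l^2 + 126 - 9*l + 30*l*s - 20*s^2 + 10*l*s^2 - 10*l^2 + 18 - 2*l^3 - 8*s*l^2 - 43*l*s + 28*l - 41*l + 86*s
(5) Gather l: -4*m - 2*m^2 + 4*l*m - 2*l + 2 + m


(1) = l*(28 - 49*r) - 21*r + 12
(2) = -7*d^2 + 4*x^3 + x^2*(-6*d - 20) + x*(2*d^2 + 21*d + 3) + 63
(3) = b*(2*s + 18) - s^2 - 8*s + 9
(4) = -2*l^3 + l^2*(-8*s - 21) + l*(10*s^2 - 13*s - 22) - 20*s^2 + 58*s + 144
(5) = l*(4*m - 2) - 2*m^2 - 3*m + 2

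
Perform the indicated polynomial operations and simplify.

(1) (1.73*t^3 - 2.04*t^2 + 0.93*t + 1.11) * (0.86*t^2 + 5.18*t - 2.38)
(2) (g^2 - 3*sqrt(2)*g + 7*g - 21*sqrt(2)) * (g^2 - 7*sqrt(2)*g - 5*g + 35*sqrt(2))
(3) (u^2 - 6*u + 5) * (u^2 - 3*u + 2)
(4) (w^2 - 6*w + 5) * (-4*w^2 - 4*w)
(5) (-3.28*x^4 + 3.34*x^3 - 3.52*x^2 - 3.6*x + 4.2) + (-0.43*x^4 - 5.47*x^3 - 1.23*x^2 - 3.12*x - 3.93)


(1) = 1.4878*t^5 + 7.207*t^4 - 13.8848*t^3 + 10.6272*t^2 + 3.5364*t - 2.6418
(2) = g^4 - 10*sqrt(2)*g^3 + 2*g^3 - 20*sqrt(2)*g^2 + 7*g^2 + 84*g + 350*sqrt(2)*g - 1470
(3) = u^4 - 9*u^3 + 25*u^2 - 27*u + 10
(4) = -4*w^4 + 20*w^3 + 4*w^2 - 20*w
(5) = -3.71*x^4 - 2.13*x^3 - 4.75*x^2 - 6.72*x + 0.27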